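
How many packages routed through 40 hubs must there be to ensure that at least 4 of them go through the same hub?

121

There are 40 hubs acting as pigeonholes.
With 40 × 3 = 120 packages we could place exactly 3 in each, with no class reaching 4.
One more forces some class to hold 4, so 120 + 1 = 121.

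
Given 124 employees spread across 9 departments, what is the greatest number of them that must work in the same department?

The 124 employees fall into 9 departments.
If each of the 9 departments held at most 13, the total would be at most 9 × 13 = 117 < 124, a contradiction.
So at least one holds ⌈124/9⌉ = 14.

14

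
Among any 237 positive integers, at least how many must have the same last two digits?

The 237 positive integers fall into 100 possible two-digit endings.
If each of the 100 possible two-digit endings held at most 2, the total would be at most 100 × 2 = 200 < 237, a contradiction.
So at least one holds ⌈237/100⌉ = 3.

3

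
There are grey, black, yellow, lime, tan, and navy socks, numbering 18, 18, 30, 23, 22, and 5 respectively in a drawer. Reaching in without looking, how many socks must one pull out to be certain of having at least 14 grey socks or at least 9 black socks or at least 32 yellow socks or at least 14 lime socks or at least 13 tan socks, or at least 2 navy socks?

78

Each of the 6 colors has its own threshold; avoid all of them simultaneously.
The worst case stops just short of every target: 13 grey, 8 black, all 30 yellow, 13 lime, 12 tan, 1 navy — 13 + 8 + 30 + 13 + 12 + 1 = 77 socks.
One more sock must push some color to its target, so 77 + 1 = 78.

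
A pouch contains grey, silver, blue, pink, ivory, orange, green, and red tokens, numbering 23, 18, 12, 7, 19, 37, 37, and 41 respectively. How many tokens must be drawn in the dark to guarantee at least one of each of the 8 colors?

The hardest color to obtain is pink: we could draw every other token first — 194 − 7 = 187 tokens — without a single pink one.
The next draw must be pink, so 187 + 1 = 188.

188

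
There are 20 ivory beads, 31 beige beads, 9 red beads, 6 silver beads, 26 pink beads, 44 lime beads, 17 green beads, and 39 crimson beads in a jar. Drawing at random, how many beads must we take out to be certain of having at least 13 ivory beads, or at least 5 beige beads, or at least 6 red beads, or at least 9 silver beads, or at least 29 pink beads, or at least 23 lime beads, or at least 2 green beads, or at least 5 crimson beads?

Each of the 8 colors has its own threshold; avoid all of them simultaneously.
The worst case stops just short of every target: 12 ivory, 4 beige, 5 red, all 6 silver, all 26 pink, 22 lime, 1 green, 4 crimson — 12 + 4 + 5 + 6 + 26 + 22 + 1 + 4 = 80 beads.
One more bead must push some color to its target, so 80 + 1 = 81.

81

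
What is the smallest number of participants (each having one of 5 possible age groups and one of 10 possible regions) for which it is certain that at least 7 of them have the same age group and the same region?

There are 5 × 10 = 50 (age group, region) combinations acting as pigeonholes.
With 50 × 6 = 300 participants we could place exactly 6 in each, with no (age group, region) pair reaching 7.
One more forces some (age group, region) pair to hold 7, so 300 + 1 = 301.

301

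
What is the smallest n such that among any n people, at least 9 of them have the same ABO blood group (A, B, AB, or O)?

There are 4 ABO blood groups acting as pigeonholes.
With 4 × 8 = 32 people we could place exactly 8 in each, with no class reaching 9.
One more forces some class to hold 9, so 32 + 1 = 33.

33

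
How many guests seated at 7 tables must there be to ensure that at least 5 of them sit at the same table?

29

There are 7 tables acting as pigeonholes.
With 7 × 4 = 28 guests we could place exactly 4 in each, with no class reaching 5.
One more forces some class to hold 5, so 28 + 1 = 29.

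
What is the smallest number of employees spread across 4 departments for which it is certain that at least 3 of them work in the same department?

9

There are 4 departments acting as pigeonholes.
With 4 × 2 = 8 employees we could place exactly 2 in each, with no class reaching 3.
One more forces some class to hold 3, so 8 + 1 = 9.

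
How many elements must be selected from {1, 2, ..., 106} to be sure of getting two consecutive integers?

Partition {1, …, 106} into 53 pairs: {1,2}, {3,4}, …, {105,106}.
Choosing 53 integers — say the 53 even numbers 2, 4, …, 106 — takes one from each pair and avoids the property.
Choosing 54 forces two into the same pair by pigeonhole, and those are consecutive. So 54.

54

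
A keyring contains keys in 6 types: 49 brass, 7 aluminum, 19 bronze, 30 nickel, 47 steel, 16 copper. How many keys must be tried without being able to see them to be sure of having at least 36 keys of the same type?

Treat the 6 types as pigeonholes.
In the worst case we take at most 35 of each type, but all 7 aluminum, all 19 bronze, all 30 nickel, and all 16 copper (fewer than 35), giving 35 + 7 + 19 + 30 + 35 + 16 = 142.
One more key then forces some type to 36, so 142 + 1 = 143.

143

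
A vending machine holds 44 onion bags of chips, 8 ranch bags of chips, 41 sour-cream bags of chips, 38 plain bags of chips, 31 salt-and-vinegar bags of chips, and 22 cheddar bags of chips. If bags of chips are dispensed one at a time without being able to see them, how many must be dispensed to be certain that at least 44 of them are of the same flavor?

Treat the 6 flavors as pigeonholes.
In the worst case we take at most 43 of each flavor, but all 8 ranch, all 41 sour-cream, all 38 plain, all 31 salt-and-vinegar, and all 22 cheddar (fewer than 43), giving 43 + 8 + 41 + 38 + 31 + 22 = 183.
One more bag of chips then forces some flavor to 44, so 183 + 1 = 184.

184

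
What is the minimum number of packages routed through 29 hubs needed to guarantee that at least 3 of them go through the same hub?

There are 29 hubs acting as pigeonholes.
With 29 × 2 = 58 packages we could place exactly 2 in each, with no class reaching 3.
One more forces some class to hold 3, so 58 + 1 = 59.

59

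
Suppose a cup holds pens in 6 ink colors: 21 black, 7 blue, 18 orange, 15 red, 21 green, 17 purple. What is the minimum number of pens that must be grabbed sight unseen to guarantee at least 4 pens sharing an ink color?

Treat the 6 ink colors as pigeonholes.
The worst case takes 3 pens of each ink color without reaching 4 of any: 6 × 3 = 18.
The next pen must bring some ink color to 4, so 18 + 1 = 19.

19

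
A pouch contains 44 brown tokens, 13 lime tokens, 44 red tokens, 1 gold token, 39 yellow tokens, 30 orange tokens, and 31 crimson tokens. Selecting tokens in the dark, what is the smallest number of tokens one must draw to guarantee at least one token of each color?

202

The hardest color to obtain is gold: we could draw every other token first — 202 − 1 = 201 tokens — without a single gold one.
The next draw must be gold, so 201 + 1 = 202.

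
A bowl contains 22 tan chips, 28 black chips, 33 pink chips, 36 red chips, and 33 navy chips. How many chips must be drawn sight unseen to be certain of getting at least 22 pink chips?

141

The worst case draws every non-pink chip first: 22 + 28 + 36 + 33 = 119.
The next 22 draws are then forced to be pink, giving 119 + 22 = 141.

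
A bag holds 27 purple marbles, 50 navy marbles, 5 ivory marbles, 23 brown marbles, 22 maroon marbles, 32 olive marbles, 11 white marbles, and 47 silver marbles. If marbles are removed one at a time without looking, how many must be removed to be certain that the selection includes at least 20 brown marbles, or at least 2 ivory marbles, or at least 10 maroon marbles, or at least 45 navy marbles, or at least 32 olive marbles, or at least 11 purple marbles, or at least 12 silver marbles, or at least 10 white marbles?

Each of the 8 colors has its own threshold; avoid all of them simultaneously.
The worst case stops just short of every target: 10 purple, 44 navy, 1 ivory, 19 brown, 9 maroon, 31 olive, 9 white, 11 silver — 10 + 44 + 1 + 19 + 9 + 31 + 9 + 11 = 134 marbles.
One more marble must push some color to its target, so 134 + 1 = 135.

135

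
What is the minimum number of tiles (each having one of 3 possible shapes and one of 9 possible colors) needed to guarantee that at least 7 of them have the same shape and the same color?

There are 3 × 9 = 27 (shape, color) combinations acting as pigeonholes.
With 27 × 6 = 162 tiles we could place exactly 6 in each, with no (shape, color) pair reaching 7.
One more forces some (shape, color) pair to hold 7, so 162 + 1 = 163.

163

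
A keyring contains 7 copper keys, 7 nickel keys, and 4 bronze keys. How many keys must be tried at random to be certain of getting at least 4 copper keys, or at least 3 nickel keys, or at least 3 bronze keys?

Each of the 3 types has its own threshold; avoid all of them simultaneously.
The worst case stops just short of every target: 3 copper, 2 nickel, 2 bronze — 3 + 2 + 2 = 7 keys.
One more key must push some type to its target, so 7 + 1 = 8.

8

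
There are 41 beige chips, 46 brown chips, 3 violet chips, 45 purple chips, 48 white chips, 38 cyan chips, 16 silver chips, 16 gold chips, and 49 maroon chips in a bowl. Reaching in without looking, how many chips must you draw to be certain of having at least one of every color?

300

The hardest color to obtain is violet: we could draw every other chip first — 302 − 3 = 299 chips — without a single violet one.
The next draw must be violet, so 299 + 1 = 300.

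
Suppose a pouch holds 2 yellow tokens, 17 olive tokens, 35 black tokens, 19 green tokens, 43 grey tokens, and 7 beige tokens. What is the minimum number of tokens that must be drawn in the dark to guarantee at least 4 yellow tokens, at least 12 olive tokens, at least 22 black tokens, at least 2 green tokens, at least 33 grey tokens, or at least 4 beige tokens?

71

Each of the 6 colors has its own threshold; avoid all of them simultaneously.
The worst case stops just short of every target: all 2 yellow, 11 olive, 21 black, 1 green, 32 grey, 3 beige — 2 + 11 + 21 + 1 + 32 + 3 = 70 tokens.
One more token must push some color to its target, so 70 + 1 = 71.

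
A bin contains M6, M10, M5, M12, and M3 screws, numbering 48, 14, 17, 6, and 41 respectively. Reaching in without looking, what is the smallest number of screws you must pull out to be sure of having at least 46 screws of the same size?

124

Treat the 5 sizes as pigeonholes.
In the worst case we take at most 45 of each size, but all 14 M10, all 17 M5, all 6 M12, and all 41 M3 (fewer than 45), giving 45 + 14 + 17 + 6 + 41 = 123.
One more screw then forces some size to 46, so 123 + 1 = 124.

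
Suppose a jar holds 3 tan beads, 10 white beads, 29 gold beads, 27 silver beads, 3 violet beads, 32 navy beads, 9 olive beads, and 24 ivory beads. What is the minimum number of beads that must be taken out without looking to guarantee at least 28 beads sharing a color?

131

Treat the 8 colors as pigeonholes.
In the worst case we take at most 27 of each color, but all 3 tan, all 10 white, all 3 violet, all 9 olive, and all 24 ivory (fewer than 27), giving 3 + 10 + 27 + 27 + 3 + 27 + 9 + 24 = 130.
One more bead then forces some color to 28, so 130 + 1 = 131.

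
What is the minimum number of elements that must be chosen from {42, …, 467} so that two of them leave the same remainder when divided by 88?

Use the pigeonhole principle on residue classes: group the integers by remainder mod 88; there are 88 residue classes, each nonempty in this range.
Choosing one from each class (88 integers) avoids any shared remainder.
One more choice must repeat a class, so two differ by a multiple of 88. Hence 88 + 1 = 89.

89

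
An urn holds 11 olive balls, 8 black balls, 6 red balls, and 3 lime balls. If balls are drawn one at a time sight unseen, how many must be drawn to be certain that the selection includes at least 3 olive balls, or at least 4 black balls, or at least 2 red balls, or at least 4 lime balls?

Each of the 4 colors has its own threshold; avoid all of them simultaneously.
The worst case stops just short of every target: 2 olive, 3 black, 1 red, 3 lime — 2 + 3 + 1 + 3 = 9 balls.
One more ball must push some color to its target, so 9 + 1 = 10.

10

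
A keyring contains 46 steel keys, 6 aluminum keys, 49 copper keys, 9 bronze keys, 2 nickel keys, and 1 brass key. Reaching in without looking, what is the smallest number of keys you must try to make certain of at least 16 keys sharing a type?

Treat the 6 types as pigeonholes.
In the worst case we take at most 15 of each type, but all 6 aluminum, all 9 bronze, all 2 nickel, and all 1 brass (fewer than 15), giving 15 + 6 + 15 + 9 + 2 + 1 = 48.
One more key then forces some type to 16, so 48 + 1 = 49.

49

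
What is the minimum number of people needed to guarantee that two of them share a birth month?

13

There are 12 months of the year acting as pigeonholes.
With 12 people we could place one in each, avoiding any repeat.
One more forces some class to hold 2, so 12 + 1 = 13.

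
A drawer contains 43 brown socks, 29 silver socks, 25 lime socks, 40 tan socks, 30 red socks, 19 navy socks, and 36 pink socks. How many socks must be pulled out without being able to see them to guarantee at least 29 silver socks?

The worst case draws every non-silver sock first: 43 + 25 + 40 + 30 + 19 + 36 = 193.
The next 29 draws are then forced to be silver, giving 193 + 29 = 222.

222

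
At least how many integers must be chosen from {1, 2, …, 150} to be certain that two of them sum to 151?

Partition {1, …, 150} into 75 pairs: {1,150}, {2,149}, …, {75,76}.
Choosing 75 integers — say the integers 1 through 75 — takes one from each pair and avoids the property.
Choosing 76 forces two into the same pair by pigeonhole, and those sum to 151. So 76.

76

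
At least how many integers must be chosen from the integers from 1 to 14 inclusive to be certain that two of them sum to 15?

8

Partition {1, …, 14} into 7 pairs: {1,14}, {2,13}, …, {7,8}.
Choosing 7 integers — say the integers 1 through 7 — takes one from each pair and avoids the property.
Choosing 8 forces two into the same pair by pigeonhole, and those sum to 15. So 8.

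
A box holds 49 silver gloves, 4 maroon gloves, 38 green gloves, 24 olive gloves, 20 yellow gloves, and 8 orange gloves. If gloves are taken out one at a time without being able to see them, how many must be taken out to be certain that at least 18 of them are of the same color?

81

In the worst case we take at most 17 of each color, but all 4 maroon and all 8 orange (fewer than 17), giving 17 + 4 + 17 + 17 + 17 + 8 = 80.
One more glove then forces some color to 18, so 80 + 1 = 81.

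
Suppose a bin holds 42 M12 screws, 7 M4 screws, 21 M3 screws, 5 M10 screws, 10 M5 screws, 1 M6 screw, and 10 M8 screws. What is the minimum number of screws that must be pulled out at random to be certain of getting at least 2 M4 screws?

91

The worst case draws every non-M4 screw first: 42 + 21 + 5 + 10 + 1 + 10 = 89.
The next 2 draws are then forced to be M4, giving 89 + 2 = 91.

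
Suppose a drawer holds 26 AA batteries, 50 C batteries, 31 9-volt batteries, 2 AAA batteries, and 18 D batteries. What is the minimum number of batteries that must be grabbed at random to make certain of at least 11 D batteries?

To avoid D batteries as long as possible, exhaust the other 4 types first.
The worst case draws every non-D battery first: 26 + 50 + 31 + 2 = 109.
The next 11 draws are then forced to be D, giving 109 + 11 = 120.

120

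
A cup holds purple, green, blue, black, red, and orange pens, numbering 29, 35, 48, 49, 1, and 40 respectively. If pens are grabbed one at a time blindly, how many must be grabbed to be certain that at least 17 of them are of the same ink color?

In the worst case we take at most 16 of each ink color, but all 1 red (fewer than 16), giving 16 + 16 + 16 + 16 + 1 + 16 = 81.
One more pen then forces some ink color to 17, so 81 + 1 = 82.

82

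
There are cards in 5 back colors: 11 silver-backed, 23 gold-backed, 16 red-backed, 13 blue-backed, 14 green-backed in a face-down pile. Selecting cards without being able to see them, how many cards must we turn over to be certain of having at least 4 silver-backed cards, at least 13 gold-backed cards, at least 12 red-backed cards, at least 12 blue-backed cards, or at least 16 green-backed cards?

52

The worst case stops just short of every target: 3 silver-backed, 12 gold-backed, 11 red-backed, 11 blue-backed, all 14 green-backed — 3 + 12 + 11 + 11 + 14 = 51 cards.
One more card must push some back color to its target, so 51 + 1 = 52.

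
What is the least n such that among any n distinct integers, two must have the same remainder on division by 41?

Two integers differ by a multiple of 41 exactly when they share a remainder mod 41.
There are 41 residue classes mod 41, so 41 integers can all lie in distinct classes.
One more integer must repeat a residue, giving a difference divisible by 41. So n = 41 + 1 = 42.

42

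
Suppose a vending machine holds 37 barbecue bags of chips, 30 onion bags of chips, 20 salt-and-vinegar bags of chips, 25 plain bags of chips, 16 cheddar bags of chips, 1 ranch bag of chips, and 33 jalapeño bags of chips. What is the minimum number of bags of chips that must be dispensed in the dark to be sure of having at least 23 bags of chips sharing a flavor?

126

Treat the 7 flavors as pigeonholes.
In the worst case we take at most 22 of each flavor, but all 20 salt-and-vinegar, all 16 cheddar, and all 1 ranch (fewer than 22), giving 22 + 22 + 20 + 22 + 16 + 1 + 22 = 125.
One more bag of chips then forces some flavor to 23, so 125 + 1 = 126.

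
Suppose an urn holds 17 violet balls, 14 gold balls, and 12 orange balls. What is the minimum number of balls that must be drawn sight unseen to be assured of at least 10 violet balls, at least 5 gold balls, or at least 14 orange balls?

Each of the 3 colors has its own threshold; avoid all of them simultaneously.
The worst case stops just short of every target: 9 violet, 4 gold, all 12 orange — 9 + 4 + 12 = 25 balls.
One more ball must push some color to its target, so 25 + 1 = 26.

26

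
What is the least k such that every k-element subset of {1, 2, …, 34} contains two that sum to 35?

Partition {1, …, 34} into 17 pairs: {1,34}, {2,33}, …, {17,18}.
Choosing 17 integers — say the integers 1 through 17 — takes one from each pair and avoids the property.
Choosing 18 forces two into the same pair by pigeonhole, and those sum to 35. So 18.

18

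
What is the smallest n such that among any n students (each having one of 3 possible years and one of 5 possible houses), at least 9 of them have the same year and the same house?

There are 3 × 5 = 15 (year, house) combinations acting as pigeonholes.
With 15 × 8 = 120 students we could place exactly 8 in each, with no (year, house) pair reaching 9.
One more forces some (year, house) pair to hold 9, so 120 + 1 = 121.

121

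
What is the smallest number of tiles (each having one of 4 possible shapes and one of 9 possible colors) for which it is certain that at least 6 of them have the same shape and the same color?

181

There are 4 × 9 = 36 (shape, color) combinations acting as pigeonholes.
With 36 × 5 = 180 tiles we could place exactly 5 in each, with no (shape, color) pair reaching 6.
One more forces some (shape, color) pair to hold 6, so 180 + 1 = 181.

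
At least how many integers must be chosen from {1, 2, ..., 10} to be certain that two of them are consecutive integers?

6

Partition {1, …, 10} into 5 pairs: {1,2}, {3,4}, …, {9,10}.
Choosing 5 integers — say the 5 even numbers 2, 4, …, 10 — takes one from each pair and avoids the property.
Choosing 6 forces two into the same pair by pigeonhole, and those are consecutive. So 6.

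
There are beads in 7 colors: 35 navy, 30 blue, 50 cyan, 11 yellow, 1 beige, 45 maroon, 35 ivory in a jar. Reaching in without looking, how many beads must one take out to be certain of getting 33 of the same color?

171

Treat the 7 colors as pigeonholes.
In the worst case we take at most 32 of each color, but all 30 blue, all 11 yellow, and all 1 beige (fewer than 32), giving 32 + 30 + 32 + 11 + 1 + 32 + 32 = 170.
One more bead then forces some color to 33, so 170 + 1 = 171.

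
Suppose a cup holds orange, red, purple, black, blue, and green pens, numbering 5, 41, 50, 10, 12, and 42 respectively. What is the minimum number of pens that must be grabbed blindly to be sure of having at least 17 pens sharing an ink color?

In the worst case we take at most 16 of each ink color, but all 5 orange, all 10 black, and all 12 blue (fewer than 16), giving 5 + 16 + 16 + 10 + 12 + 16 = 75.
One more pen then forces some ink color to 17, so 75 + 1 = 76.

76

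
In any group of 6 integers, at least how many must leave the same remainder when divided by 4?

If each of the 4 residue classes modulo 4 held at most 1, the total would be at most 4 × 1 = 4 < 6, a contradiction.
So at least one holds ⌈6/4⌉ = 2.

2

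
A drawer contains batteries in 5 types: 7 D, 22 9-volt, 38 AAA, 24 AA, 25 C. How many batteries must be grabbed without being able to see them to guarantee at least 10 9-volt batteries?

104

The worst case draws every non-9-volt battery first: 7 + 38 + 24 + 25 = 94.
The next 10 draws are then forced to be 9-volt, giving 94 + 10 = 104.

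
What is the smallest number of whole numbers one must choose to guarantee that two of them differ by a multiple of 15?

Two integers differ by a multiple of 15 exactly when they share a remainder mod 15.
There are 15 residue classes mod 15, so 15 integers can all lie in distinct classes.
One more integer must repeat a residue, giving a difference divisible by 15. So n = 15 + 1 = 16.

16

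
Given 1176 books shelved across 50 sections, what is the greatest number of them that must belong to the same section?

24

If each of the 50 sections held at most 23, the total would be at most 50 × 23 = 1150 < 1176, a contradiction.
So at least one holds ⌈1176/50⌉ = 24.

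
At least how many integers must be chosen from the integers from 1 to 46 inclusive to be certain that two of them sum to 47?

24

Partition {1, …, 46} into 23 pairs: {1,46}, {2,45}, …, {23,24}.
Choosing 23 integers — say the integers 1 through 23 — takes one from each pair and avoids the property.
Choosing 24 forces two into the same pair by pigeonhole, and those sum to 47. So 24.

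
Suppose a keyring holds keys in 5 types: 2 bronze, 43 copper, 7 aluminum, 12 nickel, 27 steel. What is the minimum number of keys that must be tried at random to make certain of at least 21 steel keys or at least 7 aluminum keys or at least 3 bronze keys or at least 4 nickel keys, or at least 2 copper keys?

33

The worst case stops just short of every target: 2 bronze, 1 copper, 6 aluminum, 3 nickel, 20 steel — 2 + 1 + 6 + 3 + 20 = 32 keys.
One more key must push some type to its target, so 32 + 1 = 33.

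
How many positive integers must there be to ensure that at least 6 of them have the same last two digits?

501

There are 100 possible two-digit endings acting as pigeonholes.
With 100 × 5 = 500 positive integers we could place exactly 5 in each, with no class reaching 6.
One more forces some class to hold 6, so 500 + 1 = 501.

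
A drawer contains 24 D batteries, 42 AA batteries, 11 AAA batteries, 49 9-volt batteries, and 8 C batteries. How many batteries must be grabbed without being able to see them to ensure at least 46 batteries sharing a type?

131

Treat the 5 types as pigeonholes.
In the worst case we take at most 45 of each type, but all 24 D, all 42 AA, all 11 AAA, and all 8 C (fewer than 45), giving 24 + 42 + 11 + 45 + 8 = 130.
One more battery then forces some type to 46, so 130 + 1 = 131.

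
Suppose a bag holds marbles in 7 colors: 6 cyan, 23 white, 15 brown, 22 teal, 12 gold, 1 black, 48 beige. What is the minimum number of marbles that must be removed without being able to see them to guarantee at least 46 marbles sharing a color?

In the worst case we take at most 45 of each color, but all 6 cyan, all 23 white, all 15 brown, all 22 teal, all 12 gold, and all 1 black (fewer than 45), giving 6 + 23 + 15 + 22 + 12 + 1 + 45 = 124.
One more marble then forces some color to 46, so 124 + 1 = 125.

125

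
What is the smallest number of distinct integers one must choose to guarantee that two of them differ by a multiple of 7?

8

Two integers differ by a multiple of 7 exactly when they share a remainder mod 7.
There are 7 residue classes mod 7, so 7 integers can all lie in distinct classes.
One more integer must repeat a residue, giving a difference divisible by 7. So n = 7 + 1 = 8.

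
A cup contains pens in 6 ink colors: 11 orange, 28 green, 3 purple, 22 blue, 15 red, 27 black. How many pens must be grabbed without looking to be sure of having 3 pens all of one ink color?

The worst case takes 2 pens of each ink color without reaching 3 of any: 6 × 2 = 12.
The next pen must bring some ink color to 3, so 12 + 1 = 13.

13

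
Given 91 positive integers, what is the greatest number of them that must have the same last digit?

There are 10 possible last digits, which serve as the pigeonholes.
If each of the 10 possible last digits held at most 9, the total would be at most 10 × 9 = 90 < 91, a contradiction.
So at least one holds ⌈91/10⌉ = 10.

10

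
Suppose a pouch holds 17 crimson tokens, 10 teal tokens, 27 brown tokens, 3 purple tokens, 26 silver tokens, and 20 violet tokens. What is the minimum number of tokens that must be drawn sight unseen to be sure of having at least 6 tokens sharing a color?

Treat the 6 colors as pigeonholes.
In the worst case we take at most 5 of each color, but all 3 purple (fewer than 5), giving 5 + 5 + 5 + 3 + 5 + 5 = 28.
One more token then forces some color to 6, so 28 + 1 = 29.

29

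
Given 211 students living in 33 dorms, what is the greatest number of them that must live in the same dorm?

If each of the 33 dorms held at most 6, the total would be at most 33 × 6 = 198 < 211, a contradiction.
So at least one holds ⌈211/33⌉ = 7.

7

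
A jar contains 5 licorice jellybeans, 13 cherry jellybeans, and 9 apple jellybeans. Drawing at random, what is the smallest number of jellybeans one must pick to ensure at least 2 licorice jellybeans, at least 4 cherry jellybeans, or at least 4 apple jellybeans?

The worst case stops just short of every target: 1 licorice, 3 cherry, 3 apple — 1 + 3 + 3 = 7 jellybeans.
One more jellybean must push some flavor to its target, so 7 + 1 = 8.

8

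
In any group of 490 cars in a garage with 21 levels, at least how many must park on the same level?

If each of the 21 levels held at most 23, the total would be at most 21 × 23 = 483 < 490, a contradiction.
So at least one holds ⌈490/21⌉ = 24.

24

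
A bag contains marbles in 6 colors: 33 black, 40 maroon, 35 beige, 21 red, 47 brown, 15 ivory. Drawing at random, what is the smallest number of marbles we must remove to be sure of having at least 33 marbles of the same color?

165

In the worst case we take at most 32 of each color, but all 21 red and all 15 ivory (fewer than 32), giving 32 + 32 + 32 + 21 + 32 + 15 = 164.
One more marble then forces some color to 33, so 164 + 1 = 165.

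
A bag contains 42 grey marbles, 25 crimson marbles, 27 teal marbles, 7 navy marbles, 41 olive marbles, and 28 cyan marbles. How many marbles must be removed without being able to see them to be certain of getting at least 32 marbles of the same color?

150

Treat the 6 colors as pigeonholes.
In the worst case we take at most 31 of each color, but all 25 crimson, all 27 teal, all 7 navy, and all 28 cyan (fewer than 31), giving 31 + 25 + 27 + 7 + 31 + 28 = 149.
One more marble then forces some color to 32, so 149 + 1 = 150.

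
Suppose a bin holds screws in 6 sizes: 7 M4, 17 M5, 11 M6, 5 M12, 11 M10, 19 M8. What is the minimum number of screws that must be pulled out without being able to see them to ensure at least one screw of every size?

The hardest size to obtain is M12: we could draw every other screw first — 70 − 5 = 65 screws — without a single M12 one.
The next draw must be M12, so 65 + 1 = 66.

66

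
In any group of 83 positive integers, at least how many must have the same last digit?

9

The 83 positive integers fall into 10 possible last digits.
If each of the 10 possible last digits held at most 8, the total would be at most 10 × 8 = 80 < 83, a contradiction.
So at least one holds ⌈83/10⌉ = 9.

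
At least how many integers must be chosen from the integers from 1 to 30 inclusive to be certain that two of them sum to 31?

16

Partition {1, …, 30} into 15 pairs: {1,30}, {2,29}, …, {15,16}.
Choosing 15 integers — say the integers 1 through 15 — takes one from each pair and avoids the property.
Choosing 16 forces two into the same pair by pigeonhole, and those sum to 31. So 16.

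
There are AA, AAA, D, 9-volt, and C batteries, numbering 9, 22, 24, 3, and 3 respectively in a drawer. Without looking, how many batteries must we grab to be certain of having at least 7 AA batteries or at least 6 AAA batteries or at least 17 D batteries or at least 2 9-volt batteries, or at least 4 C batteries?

Each of the 5 types has its own threshold; avoid all of them simultaneously.
The worst case stops just short of every target: 6 AA, 5 AAA, 16 D, 1 9-volt, 3 C — 6 + 5 + 16 + 1 + 3 = 31 batteries.
One more battery must push some type to its target, so 31 + 1 = 32.

32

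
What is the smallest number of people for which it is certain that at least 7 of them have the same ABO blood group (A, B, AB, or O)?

25

There are 4 ABO blood groups acting as pigeonholes.
With 4 × 6 = 24 people we could place exactly 6 in each, with no class reaching 7.
One more forces some class to hold 7, so 24 + 1 = 25.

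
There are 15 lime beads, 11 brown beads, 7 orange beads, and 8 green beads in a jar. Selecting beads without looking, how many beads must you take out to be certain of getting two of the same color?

5

The worst case takes 1 bead of each color without reaching 2 of any: 4 × 1 = 4.
The next bead must bring some color to 2, so 4 + 1 = 5.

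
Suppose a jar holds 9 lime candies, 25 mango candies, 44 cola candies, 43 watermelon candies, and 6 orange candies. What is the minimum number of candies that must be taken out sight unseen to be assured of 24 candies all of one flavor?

Treat the 5 flavors as pigeonholes.
In the worst case we take at most 23 of each flavor, but all 9 lime and all 6 orange (fewer than 23), giving 9 + 23 + 23 + 23 + 6 = 84.
One more candy then forces some flavor to 24, so 84 + 1 = 85.

85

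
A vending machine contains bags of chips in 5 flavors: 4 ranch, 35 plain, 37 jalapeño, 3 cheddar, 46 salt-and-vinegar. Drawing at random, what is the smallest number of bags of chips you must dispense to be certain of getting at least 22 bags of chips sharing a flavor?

71

In the worst case we take at most 21 of each flavor, but all 4 ranch and all 3 cheddar (fewer than 21), giving 4 + 21 + 21 + 3 + 21 = 70.
One more bag of chips then forces some flavor to 22, so 70 + 1 = 71.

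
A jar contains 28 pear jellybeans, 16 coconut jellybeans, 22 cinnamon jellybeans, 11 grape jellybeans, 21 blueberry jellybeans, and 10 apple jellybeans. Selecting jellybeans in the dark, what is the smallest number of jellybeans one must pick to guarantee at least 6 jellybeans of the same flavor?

31

Treat the 6 flavors as pigeonholes.
The worst case takes 5 jellybeans of each flavor without reaching 6 of any: 6 × 5 = 30.
The next jellybean must bring some flavor to 6, so 30 + 1 = 31.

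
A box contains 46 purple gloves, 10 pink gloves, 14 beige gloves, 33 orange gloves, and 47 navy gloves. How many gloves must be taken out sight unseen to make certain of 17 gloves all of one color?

In the worst case we take at most 16 of each color, but all 10 pink and all 14 beige (fewer than 16), giving 16 + 10 + 14 + 16 + 16 = 72.
One more glove then forces some color to 17, so 72 + 1 = 73.

73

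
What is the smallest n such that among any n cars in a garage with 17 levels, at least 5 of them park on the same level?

69

There are 17 levels acting as pigeonholes.
With 17 × 4 = 68 cars we could place exactly 4 in each, with no class reaching 5.
One more forces some class to hold 5, so 68 + 1 = 69.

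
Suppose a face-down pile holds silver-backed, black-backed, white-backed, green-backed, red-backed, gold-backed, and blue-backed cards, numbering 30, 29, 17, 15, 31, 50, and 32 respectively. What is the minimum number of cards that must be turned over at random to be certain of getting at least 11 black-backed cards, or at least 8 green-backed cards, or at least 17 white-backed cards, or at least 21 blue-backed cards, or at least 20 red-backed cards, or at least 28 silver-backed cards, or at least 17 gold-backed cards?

Each of the 7 back colors has its own threshold; avoid all of them simultaneously.
The worst case stops just short of every target: 27 silver-backed, 10 black-backed, 16 white-backed, 7 green-backed, 19 red-backed, 16 gold-backed, 20 blue-backed — 27 + 10 + 16 + 7 + 19 + 16 + 20 = 115 cards.
One more card must push some back color to its target, so 115 + 1 = 116.

116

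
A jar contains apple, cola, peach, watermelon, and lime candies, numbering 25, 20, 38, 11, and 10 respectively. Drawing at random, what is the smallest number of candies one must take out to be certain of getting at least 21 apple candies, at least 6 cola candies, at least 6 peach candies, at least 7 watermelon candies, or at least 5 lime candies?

The worst case stops just short of every target: 20 apple, 5 cola, 5 peach, 6 watermelon, 4 lime — 20 + 5 + 5 + 6 + 4 = 40 candies.
One more candy must push some flavor to its target, so 40 + 1 = 41.

41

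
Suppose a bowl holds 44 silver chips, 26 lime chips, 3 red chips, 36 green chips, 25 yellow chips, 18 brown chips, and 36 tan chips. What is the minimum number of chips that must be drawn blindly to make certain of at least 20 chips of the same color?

Treat the 7 colors as pigeonholes.
In the worst case we take at most 19 of each color, but all 3 red and all 18 brown (fewer than 19), giving 19 + 19 + 3 + 19 + 19 + 18 + 19 = 116.
One more chip then forces some color to 20, so 116 + 1 = 117.

117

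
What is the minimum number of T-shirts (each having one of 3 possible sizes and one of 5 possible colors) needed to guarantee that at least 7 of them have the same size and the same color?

91

There are 3 × 5 = 15 (size, color) combinations acting as pigeonholes.
With 15 × 6 = 90 T-shirts we could place exactly 6 in each, with no (size, color) pair reaching 7.
One more forces some (size, color) pair to hold 7, so 90 + 1 = 91.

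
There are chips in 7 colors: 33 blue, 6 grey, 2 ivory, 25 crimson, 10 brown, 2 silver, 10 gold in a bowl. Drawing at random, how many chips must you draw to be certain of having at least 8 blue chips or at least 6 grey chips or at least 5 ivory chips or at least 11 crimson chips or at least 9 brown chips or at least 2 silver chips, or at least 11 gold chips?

The worst case stops just short of every target: 7 blue, 5 grey, all 2 ivory, 10 crimson, 8 brown, 1 silver, 10 gold — 7 + 5 + 2 + 10 + 8 + 1 + 10 = 43 chips.
One more chip must push some color to its target, so 43 + 1 = 44.

44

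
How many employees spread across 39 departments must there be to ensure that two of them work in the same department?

There are 39 departments acting as pigeonholes.
With 39 employees we could place one in each, avoiding any repeat.
One more forces some class to hold 2, so 39 + 1 = 40.

40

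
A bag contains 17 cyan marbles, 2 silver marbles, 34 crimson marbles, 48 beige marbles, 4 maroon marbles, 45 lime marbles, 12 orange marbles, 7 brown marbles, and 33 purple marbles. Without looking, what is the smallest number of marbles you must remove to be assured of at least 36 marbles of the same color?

180

In the worst case we take at most 35 of each color, but all 17 cyan, all 2 silver, all 34 crimson, all 4 maroon, all 12 orange, all 7 brown, and all 33 purple (fewer than 35), giving 17 + 2 + 34 + 35 + 4 + 35 + 12 + 7 + 33 = 179.
One more marble then forces some color to 36, so 179 + 1 = 180.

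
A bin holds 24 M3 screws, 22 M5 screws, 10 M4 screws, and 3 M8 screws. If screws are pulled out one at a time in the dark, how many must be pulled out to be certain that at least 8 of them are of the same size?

In the worst case we take at most 7 of each size, but all 3 M8 (fewer than 7), giving 7 + 7 + 7 + 3 = 24.
One more screw then forces some size to 8, so 24 + 1 = 25.

25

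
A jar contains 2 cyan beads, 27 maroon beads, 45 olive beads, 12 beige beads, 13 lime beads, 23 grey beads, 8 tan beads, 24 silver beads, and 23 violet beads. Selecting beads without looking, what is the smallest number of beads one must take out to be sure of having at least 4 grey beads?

158

The worst case draws every non-grey bead first: 2 + 27 + 45 + 12 + 13 + 8 + 24 + 23 = 154.
The next 4 draws are then forced to be grey, giving 154 + 4 = 158.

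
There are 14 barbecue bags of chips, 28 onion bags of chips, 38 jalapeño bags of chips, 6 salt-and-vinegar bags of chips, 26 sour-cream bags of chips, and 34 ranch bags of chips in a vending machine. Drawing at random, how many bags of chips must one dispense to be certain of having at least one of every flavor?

The hardest flavor to obtain is salt-and-vinegar: we could draw every other bag of chips first — 146 − 6 = 140 bags of chips — without a single salt-and-vinegar one.
The next draw must be salt-and-vinegar, so 140 + 1 = 141.

141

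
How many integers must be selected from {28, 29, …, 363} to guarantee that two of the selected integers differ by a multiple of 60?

61

Group the integers by remainder mod 60; there are 60 residue classes, each nonempty in this range.
Choosing one from each class (60 integers) avoids any shared remainder.
One more choice must repeat a class, so two differ by a multiple of 60. Hence 60 + 1 = 61.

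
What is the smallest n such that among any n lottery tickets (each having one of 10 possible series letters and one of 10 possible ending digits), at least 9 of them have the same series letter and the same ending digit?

There are 10 × 10 = 100 (series letter, ending digit) combinations acting as pigeonholes.
With 100 × 8 = 800 lottery tickets we could place exactly 8 in each, with no (series letter, ending digit) pair reaching 9.
One more forces some (series letter, ending digit) pair to hold 9, so 800 + 1 = 801.

801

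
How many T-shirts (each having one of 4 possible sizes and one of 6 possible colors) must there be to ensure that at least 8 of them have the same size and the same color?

169

There are 4 × 6 = 24 (size, color) combinations acting as pigeonholes.
With 24 × 7 = 168 T-shirts we could place exactly 7 in each, with no (size, color) pair reaching 8.
One more forces some (size, color) pair to hold 8, so 168 + 1 = 169.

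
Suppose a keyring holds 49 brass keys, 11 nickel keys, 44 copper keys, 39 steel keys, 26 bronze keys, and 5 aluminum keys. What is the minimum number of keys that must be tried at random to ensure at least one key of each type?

170

The hardest type to obtain is aluminum: we could draw every other key first — 174 − 5 = 169 keys — without a single aluminum one.
The next draw must be aluminum, so 169 + 1 = 170.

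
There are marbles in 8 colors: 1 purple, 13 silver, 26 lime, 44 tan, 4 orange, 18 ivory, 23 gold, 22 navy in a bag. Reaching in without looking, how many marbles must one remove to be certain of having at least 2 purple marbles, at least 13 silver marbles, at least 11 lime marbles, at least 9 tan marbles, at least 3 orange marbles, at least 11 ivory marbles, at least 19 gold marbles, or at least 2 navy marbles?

The worst case stops just short of every target: 1 purple, 12 silver, 10 lime, 8 tan, 2 orange, 10 ivory, 18 gold, 1 navy — 1 + 12 + 10 + 8 + 2 + 10 + 18 + 1 = 62 marbles.
One more marble must push some color to its target, so 62 + 1 = 63.

63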